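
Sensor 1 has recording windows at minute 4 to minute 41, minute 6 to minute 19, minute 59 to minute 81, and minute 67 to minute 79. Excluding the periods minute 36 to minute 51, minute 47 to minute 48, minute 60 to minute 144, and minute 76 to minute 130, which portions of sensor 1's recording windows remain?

A, merged: minute 4 to minute 41, minute 59 to minute 81.
B, merged: minute 36 to minute 51, minute 60 to minute 144.
minute 4 to minute 41 \ B = minute 4 to minute 36.
minute 59 to minute 81 \ B = minute 59 to minute 60.

minute 4 to minute 36, minute 59 to minute 60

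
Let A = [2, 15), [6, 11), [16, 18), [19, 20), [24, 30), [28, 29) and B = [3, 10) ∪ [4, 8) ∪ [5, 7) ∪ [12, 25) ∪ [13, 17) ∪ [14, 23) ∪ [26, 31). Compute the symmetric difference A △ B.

First set merges to [2, 15), [16, 18), [19, 20), [24, 30).
Second set merges to [3, 10), [12, 25), [26, 31).
A but not B: [2, 3), [10, 12), [25, 26).
B but not A: [15, 16), [18, 19), [20, 24), [30, 31).
Combining gives A △ B.

[2, 3) ∪ [10, 12) ∪ [15, 16) ∪ [18, 19) ∪ [20, 24) ∪ [25, 26) ∪ [30, 31)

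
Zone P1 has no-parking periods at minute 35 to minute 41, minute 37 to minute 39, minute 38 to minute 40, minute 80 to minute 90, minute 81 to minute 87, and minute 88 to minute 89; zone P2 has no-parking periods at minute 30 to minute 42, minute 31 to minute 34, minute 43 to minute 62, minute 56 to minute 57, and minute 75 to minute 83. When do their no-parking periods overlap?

A, merged: minute 35 to minute 41, minute 80 to minute 90.
B, merged: minute 30 to minute 42, minute 43 to minute 62, minute 75 to minute 83.
minute 35 to minute 41 ∩ B → minute 35 to minute 41.
minute 80 to minute 90 ∩ B → minute 80 to minute 83.

minute 35 to minute 41, minute 80 to minute 83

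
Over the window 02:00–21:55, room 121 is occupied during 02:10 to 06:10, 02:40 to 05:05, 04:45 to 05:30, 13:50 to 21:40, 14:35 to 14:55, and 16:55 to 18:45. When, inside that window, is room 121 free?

After merging, the occupied span is 02:10–06:10, 13:50–21:40.
Gaps within 02:00–21:55: 02:00–02:10, 06:10–13:50, 21:40–21:55.

02:00–02:10, 06:10–13:50, 21:40–21:55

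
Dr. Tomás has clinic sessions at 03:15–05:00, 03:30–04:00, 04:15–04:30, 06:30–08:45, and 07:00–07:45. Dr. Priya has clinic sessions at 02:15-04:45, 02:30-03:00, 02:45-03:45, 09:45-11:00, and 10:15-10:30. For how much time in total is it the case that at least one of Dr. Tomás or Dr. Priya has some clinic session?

First set merges to 03:15–05:00, 06:30–08:45.
Second set merges to 02:15–04:45, 09:45–11:00.
A ∪ B = 02:15–05:00, 06:30–08:45, 09:45–11:00.
Total: 2 h 45 min + 2 h 15 min + 1 h 15 min = 6 h 15 min.

6 h 15 min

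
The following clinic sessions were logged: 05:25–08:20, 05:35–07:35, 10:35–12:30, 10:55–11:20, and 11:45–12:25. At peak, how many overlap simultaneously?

Walk the sorted start/end points keeping a running depth.
The depth first hits 2 at 05:35.

2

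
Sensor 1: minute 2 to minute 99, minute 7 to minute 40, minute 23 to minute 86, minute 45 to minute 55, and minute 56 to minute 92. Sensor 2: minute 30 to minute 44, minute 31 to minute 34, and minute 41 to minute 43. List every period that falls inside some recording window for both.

minute 30 to minute 44

First set merges to minute 2 to minute 99.
Second set merges to minute 30 to minute 44.
minute 2 to minute 99 overlaps B on minute 30 to minute 44.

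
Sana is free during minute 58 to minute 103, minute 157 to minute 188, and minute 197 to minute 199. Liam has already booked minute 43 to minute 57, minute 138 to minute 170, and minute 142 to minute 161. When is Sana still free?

B, merged: minute 43 to minute 57, minute 138 to minute 170.
minute 58 to minute 103 is untouched.
minute 157 to minute 188 with B removed leaves minute 170 to minute 188.
minute 197 to minute 199 is untouched.

minute 58 to minute 103, minute 170 to minute 188, minute 197 to minute 199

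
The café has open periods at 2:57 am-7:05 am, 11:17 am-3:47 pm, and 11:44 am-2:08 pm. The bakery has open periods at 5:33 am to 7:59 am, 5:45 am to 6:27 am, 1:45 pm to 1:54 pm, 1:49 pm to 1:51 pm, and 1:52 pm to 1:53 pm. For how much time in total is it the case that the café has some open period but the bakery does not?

6 h 57 min

First set merges to 2:57 am–7:05 am, 11:17 am–3:47 pm.
Second set merges to 5:33 am–7:59 am, 1:45 pm–1:54 pm.
A \ B = 2:57 am–5:33 am, 11:17 am–1:45 pm, 1:54 pm–3:47 pm.
Total: 2 h 36 min + 2 h 28 min + 1 h 53 min = 6 h 57 min.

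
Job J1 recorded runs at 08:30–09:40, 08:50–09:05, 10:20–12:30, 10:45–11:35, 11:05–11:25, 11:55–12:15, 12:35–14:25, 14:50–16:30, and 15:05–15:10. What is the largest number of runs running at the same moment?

At 11:05, 3 of the intervals are simultaneously active.
No point has more.

3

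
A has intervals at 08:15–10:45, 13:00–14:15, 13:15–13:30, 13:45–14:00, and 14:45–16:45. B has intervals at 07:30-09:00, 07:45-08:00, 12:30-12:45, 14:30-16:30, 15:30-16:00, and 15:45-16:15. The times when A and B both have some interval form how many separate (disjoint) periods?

2

First set merges to 08:15–10:45, 13:00–14:15, 14:45–16:45.
Second set merges to 07:30–09:00, 12:30–12:45, 14:30–16:30.
A ∩ B = 08:15–09:00, 14:45–16:30.
That is 2 disjoint pieces.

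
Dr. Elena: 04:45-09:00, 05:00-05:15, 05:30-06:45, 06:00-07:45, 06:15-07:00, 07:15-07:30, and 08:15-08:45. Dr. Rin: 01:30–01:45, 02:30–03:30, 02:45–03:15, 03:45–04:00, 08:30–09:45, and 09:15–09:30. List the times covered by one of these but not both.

A, merged: 04:45-09:00.
B, merged: 01:30-01:45, 02:30-03:30, 03:45-04:00, 08:30-09:45.
A \ B = 04:45-08:30.
B \ A = 01:30-01:45, 02:30-03:30, 03:45-04:00, 09:00-09:45.
Union of the two gives the symmetric difference.

01:30-01:45, 02:30-03:30, 03:45-04:00, 04:45-08:30, 09:00-09:45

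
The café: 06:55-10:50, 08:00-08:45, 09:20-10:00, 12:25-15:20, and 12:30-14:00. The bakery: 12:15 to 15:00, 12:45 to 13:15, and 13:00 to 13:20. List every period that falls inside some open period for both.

12:25–15:00

First set merges to 06:55–10:50, 12:25–15:20.
Second set merges to 12:15–15:00.
06:55–10:50 meets no B interval.
12:25–15:20 ∩ B → 12:25–15:00.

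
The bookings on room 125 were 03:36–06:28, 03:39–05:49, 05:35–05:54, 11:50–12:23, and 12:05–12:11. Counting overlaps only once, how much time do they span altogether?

3 h 25 min

Merged: 03:36–06:28, 11:50–12:23.
Lengths: 2 h 52 min + 33 min = 3 h 25 min.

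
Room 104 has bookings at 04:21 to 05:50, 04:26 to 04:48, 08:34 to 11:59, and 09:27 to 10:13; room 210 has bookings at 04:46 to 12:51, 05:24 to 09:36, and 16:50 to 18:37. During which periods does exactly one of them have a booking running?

04:21–04:46, 05:50–08:34, 11:59–12:51, 16:50–18:37

First set merges to 04:21–05:50, 08:34–11:59.
Second set merges to 04:46–12:51, 16:50–18:37.
Only in the first: 04:21–04:46.
Only in the second: 05:50–08:34, 11:59–12:51, 16:50–18:37.
Together these are the periods covered by exactly one.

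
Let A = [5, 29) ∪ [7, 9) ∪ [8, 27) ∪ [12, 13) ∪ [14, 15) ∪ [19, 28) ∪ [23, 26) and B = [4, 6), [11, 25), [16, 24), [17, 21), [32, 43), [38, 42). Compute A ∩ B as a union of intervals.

First set merges to [5, 29).
Second set merges to [4, 6), [11, 25), [32, 43).
[5, 29) ∩ B → [5, 6), [11, 25).

[5, 6) ∪ [11, 25)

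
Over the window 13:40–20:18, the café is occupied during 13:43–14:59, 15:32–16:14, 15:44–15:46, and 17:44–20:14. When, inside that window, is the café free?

Covered (merged): 13:43-14:59, 15:32-16:14, 17:44-20:14.
Uncovered inside 13:40-20:18: 13:40-13:43, 14:59-15:32, 16:14-17:44, 20:14-20:18.

13:40-13:43, 14:59-15:32, 16:14-17:44, 20:14-20:18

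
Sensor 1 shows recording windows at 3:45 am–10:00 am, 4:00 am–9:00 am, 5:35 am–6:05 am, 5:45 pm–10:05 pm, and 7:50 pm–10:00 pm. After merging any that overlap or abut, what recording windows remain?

4:00 am–9:00 am overlaps/touches 3:45 am–10:00 am → extend to 3:45 am–10:00 am.
5:35 am–6:05 am overlaps/touches 3:45 am–10:00 am → extend to 3:45 am–10:00 am.
5:45 pm–10:05 pm is disjoint → start new block.
7:50 pm–10:00 pm overlaps/touches 5:45 pm–10:05 pm → extend to 5:45 pm–10:05 pm.

3:45 am–10:00 am, 5:45 pm–10:05 pm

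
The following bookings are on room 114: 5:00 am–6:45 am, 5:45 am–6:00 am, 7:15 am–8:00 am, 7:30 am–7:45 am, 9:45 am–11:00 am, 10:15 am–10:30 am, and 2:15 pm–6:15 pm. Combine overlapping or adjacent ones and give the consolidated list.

5:45 am–6:00 am overlaps/touches 5:00 am–6:45 am → extend to 5:00 am–6:45 am.
7:15 am–8:00 am is disjoint → start new block.
7:30 am–7:45 am overlaps/touches 7:15 am–8:00 am → extend to 7:15 am–8:00 am.
9:45 am–11:00 am is disjoint → start new block.
10:15 am–10:30 am overlaps/touches 9:45 am–11:00 am → extend to 9:45 am–11:00 am.
2:15 pm–6:15 pm is disjoint → start new block.

5:00 am–6:45 am, 7:15 am–8:00 am, 9:45 am–11:00 am, 2:15 pm–6:15 pm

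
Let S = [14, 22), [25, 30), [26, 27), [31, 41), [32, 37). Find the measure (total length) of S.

Merged: [14, 22), [25, 30), [31, 41).
Lengths: 8 + 5 + 10 = 23.

23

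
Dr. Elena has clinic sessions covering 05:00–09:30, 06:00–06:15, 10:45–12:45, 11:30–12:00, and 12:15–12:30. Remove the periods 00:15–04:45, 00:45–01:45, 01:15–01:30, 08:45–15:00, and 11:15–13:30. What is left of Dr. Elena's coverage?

First set merges to 05:00–09:30, 10:45–12:45.
Second set merges to 00:15–04:45, 08:45–15:00.
05:00–09:30 minus B → 05:00–08:45.
10:45–12:45: fully covered by B → removed.

05:00–08:45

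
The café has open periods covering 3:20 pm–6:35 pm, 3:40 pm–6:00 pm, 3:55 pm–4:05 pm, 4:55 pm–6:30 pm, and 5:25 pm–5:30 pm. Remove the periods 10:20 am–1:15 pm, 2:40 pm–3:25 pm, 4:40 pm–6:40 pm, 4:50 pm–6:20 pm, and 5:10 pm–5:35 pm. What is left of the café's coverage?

A, merged: 3:20 pm-6:35 pm.
B, merged: 10:20 am-1:15 pm, 2:40 pm-3:25 pm, 4:40 pm-6:40 pm.
3:20 pm-6:35 pm with B removed leaves 3:25 pm-4:40 pm.

3:25 pm-4:40 pm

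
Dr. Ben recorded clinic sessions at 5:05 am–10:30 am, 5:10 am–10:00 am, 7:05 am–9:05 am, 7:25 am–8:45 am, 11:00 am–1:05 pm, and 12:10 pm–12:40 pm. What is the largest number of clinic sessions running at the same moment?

4

Walk the sorted start/end points keeping a running depth.
The depth first hits 4 at 7:25 am.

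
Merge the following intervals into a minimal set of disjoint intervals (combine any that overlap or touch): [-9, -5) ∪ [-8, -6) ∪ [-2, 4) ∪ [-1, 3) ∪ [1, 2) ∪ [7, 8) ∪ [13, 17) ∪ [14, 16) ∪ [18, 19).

[-9, -5) ∪ [-2, 4) ∪ [7, 8) ∪ [13, 17) ∪ [18, 19)

[-8, -6) overlaps/touches [-9, -5) → extend to [-9, -5).
[-2, 4) is disjoint → start new block.
[-1, 3) overlaps/touches [-2, 4) → extend to [-2, 4).
[1, 2) overlaps/touches [-2, 4) → extend to [-2, 4).
[7, 8) is disjoint → start new block.
[13, 17) is disjoint → start new block.
[14, 16) overlaps/touches [13, 17) → extend to [13, 17).
[18, 19) is disjoint → start new block.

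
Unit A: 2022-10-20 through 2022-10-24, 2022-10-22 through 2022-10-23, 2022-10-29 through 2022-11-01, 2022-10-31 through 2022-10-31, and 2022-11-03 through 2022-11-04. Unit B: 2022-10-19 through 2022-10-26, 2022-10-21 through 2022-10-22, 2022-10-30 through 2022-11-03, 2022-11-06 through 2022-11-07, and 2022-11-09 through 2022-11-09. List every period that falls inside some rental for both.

A, merged: 2022-10-20 through 2022-10-24, 2022-10-29 through 2022-11-01, 2022-11-03 through 2022-11-04.
B, merged: 2022-10-19 through 2022-10-26, 2022-10-30 through 2022-11-03, 2022-11-06 through 2022-11-07, 2022-11-09 through 2022-11-09.
2022-10-20 through 2022-10-24 ∩ B → 2022-10-20 through 2022-10-24.
2022-10-29 through 2022-11-01 ∩ B → 2022-10-30 through 2022-11-01.
2022-11-03 through 2022-11-04 ∩ B → 2022-11-03 through 2022-11-03.

2022-10-20 through 2022-10-24, 2022-10-30 through 2022-11-01, 2022-11-03 through 2022-11-03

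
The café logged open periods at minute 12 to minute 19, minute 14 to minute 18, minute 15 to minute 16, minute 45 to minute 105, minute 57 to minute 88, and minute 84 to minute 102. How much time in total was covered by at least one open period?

Merged: minute 12 to minute 19, minute 45 to minute 105.
Lengths: 7 minutes + 60 minutes = 67 minutes.

67 minutes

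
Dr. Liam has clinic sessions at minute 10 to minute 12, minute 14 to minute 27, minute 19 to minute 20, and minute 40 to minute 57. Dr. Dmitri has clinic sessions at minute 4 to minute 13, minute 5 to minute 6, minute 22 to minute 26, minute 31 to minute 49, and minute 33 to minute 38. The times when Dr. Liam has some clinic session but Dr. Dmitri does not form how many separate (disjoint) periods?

A, merged: minute 10 to minute 12, minute 14 to minute 27, minute 40 to minute 57.
B, merged: minute 4 to minute 13, minute 22 to minute 26, minute 31 to minute 49.
A \ B = minute 14 to minute 22, minute 26 to minute 27, minute 49 to minute 57.
That is 3 disjoint pieces.

3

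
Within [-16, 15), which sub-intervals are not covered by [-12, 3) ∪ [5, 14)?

[-16, -12) ∪ [3, 5) ∪ [14, 15)

Covered (merged): [-12, 3), [5, 14).
Uncovered inside [-16, 15): [-16, -12), [3, 5), [14, 15).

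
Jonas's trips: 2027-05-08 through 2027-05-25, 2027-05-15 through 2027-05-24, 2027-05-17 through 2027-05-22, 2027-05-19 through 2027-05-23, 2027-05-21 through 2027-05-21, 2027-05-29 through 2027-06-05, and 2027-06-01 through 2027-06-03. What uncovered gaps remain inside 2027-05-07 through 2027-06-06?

2027-05-07 through 2027-05-07, 2027-05-26 through 2027-05-28, 2027-06-06 through 2027-06-06

Covered (merged): 2027-05-08 through 2027-05-25, 2027-05-29 through 2027-06-05.
Complement within 2027-05-07 through 2027-06-06: 2027-05-07 through 2027-05-07, 2027-05-26 through 2027-05-28, 2027-06-06 through 2027-06-06.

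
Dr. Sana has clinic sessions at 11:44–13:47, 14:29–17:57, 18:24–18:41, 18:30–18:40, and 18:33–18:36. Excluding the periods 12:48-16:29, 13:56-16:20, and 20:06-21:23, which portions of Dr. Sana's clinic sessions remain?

First set merges to 11:44–13:47, 14:29–17:57, 18:24–18:41.
Second set merges to 12:48–16:29, 20:06–21:23.
11:44–13:47 minus B → 11:44–12:48.
14:29–17:57 minus B → 16:29–17:57.
18:24–18:41: no B overlap → unchanged.

11:44–12:48, 16:29–17:57, 18:24–18:41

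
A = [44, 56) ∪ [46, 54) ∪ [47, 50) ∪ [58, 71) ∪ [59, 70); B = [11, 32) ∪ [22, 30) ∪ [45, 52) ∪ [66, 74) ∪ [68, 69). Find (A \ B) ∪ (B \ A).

Merge the first list: [44, 56), [58, 71).
Merge the second list: [11, 32), [45, 52), [66, 74).
A \ B = [44, 45), [52, 56), [58, 66).
B \ A = [11, 32), [71, 74).
Union of the two gives the symmetric difference.

[11, 32) ∪ [44, 45) ∪ [52, 56) ∪ [58, 66) ∪ [71, 74)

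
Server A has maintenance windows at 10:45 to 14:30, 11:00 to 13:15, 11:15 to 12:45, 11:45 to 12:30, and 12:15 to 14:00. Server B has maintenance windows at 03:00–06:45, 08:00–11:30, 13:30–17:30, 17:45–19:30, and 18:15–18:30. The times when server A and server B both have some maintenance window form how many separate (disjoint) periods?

First set merges to 10:45-14:30.
Second set merges to 03:00-06:45, 08:00-11:30, 13:30-17:30, 17:45-19:30.
A ∩ B = 10:45-11:30, 13:30-14:30.
That is 2 disjoint pieces.

2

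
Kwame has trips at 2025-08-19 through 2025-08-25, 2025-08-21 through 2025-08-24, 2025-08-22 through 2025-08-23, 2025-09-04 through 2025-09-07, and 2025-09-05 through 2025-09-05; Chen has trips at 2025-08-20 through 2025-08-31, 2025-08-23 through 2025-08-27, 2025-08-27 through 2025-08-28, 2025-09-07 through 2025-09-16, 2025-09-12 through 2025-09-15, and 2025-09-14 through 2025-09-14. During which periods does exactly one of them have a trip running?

2025-08-19 through 2025-08-19, 2025-08-26 through 2025-08-31, 2025-09-04 through 2025-09-06, 2025-09-08 through 2025-09-16

A, merged: 2025-08-19 through 2025-08-25, 2025-09-04 through 2025-09-07.
B, merged: 2025-08-20 through 2025-08-31, 2025-09-07 through 2025-09-16.
A but not B: 2025-08-19 through 2025-08-19, 2025-09-04 through 2025-09-06.
B but not A: 2025-08-26 through 2025-08-31, 2025-09-08 through 2025-09-16.
Combining gives A △ B.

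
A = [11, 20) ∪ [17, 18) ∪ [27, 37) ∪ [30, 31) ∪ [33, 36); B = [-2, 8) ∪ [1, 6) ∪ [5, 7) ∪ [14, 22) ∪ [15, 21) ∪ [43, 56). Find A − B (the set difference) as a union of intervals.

[11, 14) ∪ [27, 37)

Merge the first list: [11, 20), [27, 37).
Merge the second list: [-2, 8), [14, 22), [43, 56).
[11, 20) with B removed leaves [11, 14).
[27, 37) is untouched.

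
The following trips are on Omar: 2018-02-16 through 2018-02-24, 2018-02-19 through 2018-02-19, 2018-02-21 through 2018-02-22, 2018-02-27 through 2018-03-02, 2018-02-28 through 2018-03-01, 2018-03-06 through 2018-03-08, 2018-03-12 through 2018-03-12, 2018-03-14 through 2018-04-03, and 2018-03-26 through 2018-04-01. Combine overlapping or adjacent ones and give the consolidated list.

2018-02-19 through 2018-02-19 overlaps/touches 2018-02-16 through 2018-02-24 → extend to 2018-02-16 through 2018-02-24.
2018-02-21 through 2018-02-22 overlaps/touches 2018-02-16 through 2018-02-24 → extend to 2018-02-16 through 2018-02-24.
2018-02-27 through 2018-03-02 is disjoint → start new block.
2018-02-28 through 2018-03-01 overlaps/touches 2018-02-27 through 2018-03-02 → extend to 2018-02-27 through 2018-03-02.
2018-03-06 through 2018-03-08 is disjoint → start new block.
2018-03-12 through 2018-03-12 is disjoint → start new block.
2018-03-14 through 2018-04-03 is disjoint → start new block.
2018-03-26 through 2018-04-01 overlaps/touches 2018-03-14 through 2018-04-03 → extend to 2018-03-14 through 2018-04-03.

2018-02-16 through 2018-02-24, 2018-02-27 through 2018-03-02, 2018-03-06 through 2018-03-08, 2018-03-12 through 2018-03-12, 2018-03-14 through 2018-04-03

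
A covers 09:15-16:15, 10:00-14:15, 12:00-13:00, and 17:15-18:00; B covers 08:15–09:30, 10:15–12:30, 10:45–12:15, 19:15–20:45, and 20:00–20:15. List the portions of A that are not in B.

09:30–10:15, 12:30–16:15, 17:15–18:00

A, merged: 09:15–16:15, 17:15–18:00.
B, merged: 08:15–09:30, 10:15–12:30, 19:15–20:45.
09:15–16:15 minus B → 09:30–10:15, 12:30–16:15.
17:15–18:00: no B overlap → unchanged.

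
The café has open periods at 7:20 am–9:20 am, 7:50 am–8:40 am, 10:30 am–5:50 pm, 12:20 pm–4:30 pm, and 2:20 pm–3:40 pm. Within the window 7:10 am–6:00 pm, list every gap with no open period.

7:10 am–7:20 am, 9:20 am–10:30 am, 5:50 pm–6:00 pm

Covered (merged): 7:20 am–9:20 am, 10:30 am–5:50 pm.
Gaps within 7:10 am–6:00 pm: 7:10 am–7:20 am, 9:20 am–10:30 am, 5:50 pm–6:00 pm.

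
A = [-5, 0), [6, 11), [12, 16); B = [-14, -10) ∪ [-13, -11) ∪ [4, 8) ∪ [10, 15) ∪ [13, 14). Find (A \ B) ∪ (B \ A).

Second set merges to [-14, -10), [4, 8), [10, 15).
A \ B = [-5, 0), [8, 10), [15, 16).
B \ A = [-14, -10), [4, 6), [11, 12).
Union of the two gives the symmetric difference.

[-14, -10) ∪ [-5, 0) ∪ [4, 6) ∪ [8, 10) ∪ [11, 12) ∪ [15, 16)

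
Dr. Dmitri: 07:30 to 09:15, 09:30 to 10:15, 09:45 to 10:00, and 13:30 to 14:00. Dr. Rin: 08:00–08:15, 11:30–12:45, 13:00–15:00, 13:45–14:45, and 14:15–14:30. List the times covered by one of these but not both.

Merge the first list: 07:30–09:15, 09:30–10:15, 13:30–14:00.
Merge the second list: 08:00–08:15, 11:30–12:45, 13:00–15:00.
A but not B: 07:30–08:00, 08:15–09:15, 09:30–10:15.
B but not A: 11:30–12:45, 13:00–13:30, 14:00–15:00.
Combining gives A △ B.

07:30–08:00, 08:15–09:15, 09:30–10:15, 11:30–12:45, 13:00–13:30, 14:00–15:00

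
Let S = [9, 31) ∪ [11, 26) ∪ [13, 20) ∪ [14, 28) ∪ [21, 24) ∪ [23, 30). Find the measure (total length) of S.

Merged: [9, 31).
Length: 22.

22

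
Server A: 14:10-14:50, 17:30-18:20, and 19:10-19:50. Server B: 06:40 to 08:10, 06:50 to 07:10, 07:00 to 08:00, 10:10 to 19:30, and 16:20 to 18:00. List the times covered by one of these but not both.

B, merged: 06:40–08:10, 10:10–19:30.
A but not B: 19:30–19:50.
B but not A: 06:40–08:10, 10:10–14:10, 14:50–17:30, 18:20–19:10.
Combining gives A △ B.

06:40–08:10, 10:10–14:10, 14:50–17:30, 18:20–19:10, 19:30–19:50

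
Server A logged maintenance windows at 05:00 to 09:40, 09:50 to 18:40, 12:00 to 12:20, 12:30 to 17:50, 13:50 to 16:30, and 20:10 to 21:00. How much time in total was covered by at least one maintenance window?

Merged: 05:00–09:40, 09:50–18:40, 20:10–21:00.
Lengths: 4 h 40 min + 8 h 50 min + 50 min = 14 h 20 min.

14 h 20 min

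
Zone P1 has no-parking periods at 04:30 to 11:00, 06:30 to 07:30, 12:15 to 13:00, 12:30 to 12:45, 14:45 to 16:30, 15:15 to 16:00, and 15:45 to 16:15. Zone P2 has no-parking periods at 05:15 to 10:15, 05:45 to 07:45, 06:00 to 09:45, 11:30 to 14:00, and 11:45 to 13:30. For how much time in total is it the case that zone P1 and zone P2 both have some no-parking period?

5 h 45 min

A, merged: 04:30-11:00, 12:15-13:00, 14:45-16:30.
B, merged: 05:15-10:15, 11:30-14:00.
A ∩ B = 05:15-10:15, 12:15-13:00.
Total: 5 h + 45 min = 5 h 45 min.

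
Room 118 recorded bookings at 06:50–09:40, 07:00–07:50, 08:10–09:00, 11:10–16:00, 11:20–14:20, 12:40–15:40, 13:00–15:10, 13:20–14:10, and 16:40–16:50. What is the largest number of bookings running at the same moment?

Walk the sorted start/end points keeping a running depth.
The depth first hits 5 at 13:20.

5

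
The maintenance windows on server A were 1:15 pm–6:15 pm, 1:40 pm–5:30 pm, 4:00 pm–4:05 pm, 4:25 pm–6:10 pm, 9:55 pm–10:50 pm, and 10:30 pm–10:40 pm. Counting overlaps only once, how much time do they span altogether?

Merged: 1:15 pm-6:15 pm, 9:55 pm-10:50 pm.
Lengths: 5 h + 55 min = 5 h 55 min.

5 h 55 min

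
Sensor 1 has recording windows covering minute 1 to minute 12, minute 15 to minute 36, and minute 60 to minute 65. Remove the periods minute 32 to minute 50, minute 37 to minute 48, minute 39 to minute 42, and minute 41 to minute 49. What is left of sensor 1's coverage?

B, merged: minute 32 to minute 50.
minute 1 to minute 12: no B overlap → unchanged.
minute 15 to minute 36 minus B → minute 15 to minute 32.
minute 60 to minute 65: no B overlap → unchanged.

minute 1 to minute 12, minute 15 to minute 32, minute 60 to minute 65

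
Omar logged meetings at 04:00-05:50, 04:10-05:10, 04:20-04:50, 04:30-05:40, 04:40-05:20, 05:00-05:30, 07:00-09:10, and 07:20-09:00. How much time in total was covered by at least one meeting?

Merged: 04:00–05:50, 07:00–09:10.
Lengths: 1 h 50 min + 2 h 10 min = 4 h.

4 h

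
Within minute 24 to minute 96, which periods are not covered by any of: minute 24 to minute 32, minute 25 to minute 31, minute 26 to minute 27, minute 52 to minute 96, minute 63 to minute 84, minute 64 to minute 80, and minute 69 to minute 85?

minute 32 to minute 52

Covered (merged): minute 24 to minute 32, minute 52 to minute 96.
Uncovered inside minute 24 to minute 96: minute 32 to minute 52.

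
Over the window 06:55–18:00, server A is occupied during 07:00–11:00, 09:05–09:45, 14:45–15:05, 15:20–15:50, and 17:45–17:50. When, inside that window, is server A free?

06:55–07:00, 11:00–14:45, 15:05–15:20, 15:50–17:45, 17:50–18:00

The merged coverage is 07:00–11:00, 14:45–15:05, 15:20–15:50, 17:45–17:50.
Gaps within 06:55–18:00: 06:55–07:00, 11:00–14:45, 15:05–15:20, 15:50–17:45, 17:50–18:00.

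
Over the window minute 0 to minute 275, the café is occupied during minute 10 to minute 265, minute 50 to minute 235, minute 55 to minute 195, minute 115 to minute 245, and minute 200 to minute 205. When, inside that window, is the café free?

minute 0 to minute 10, minute 265 to minute 275

After merging, the occupied span is minute 10 to minute 265.
Complement within minute 0 to minute 275: minute 0 to minute 10, minute 265 to minute 275.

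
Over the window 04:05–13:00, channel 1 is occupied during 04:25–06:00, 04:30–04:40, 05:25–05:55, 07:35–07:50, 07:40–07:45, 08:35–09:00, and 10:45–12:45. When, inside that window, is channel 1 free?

Covered (merged): 04:25-06:00, 07:35-07:50, 08:35-09:00, 10:45-12:45.
Complement within 04:05-13:00: 04:05-04:25, 06:00-07:35, 07:50-08:35, 09:00-10:45, 12:45-13:00.

04:05-04:25, 06:00-07:35, 07:50-08:35, 09:00-10:45, 12:45-13:00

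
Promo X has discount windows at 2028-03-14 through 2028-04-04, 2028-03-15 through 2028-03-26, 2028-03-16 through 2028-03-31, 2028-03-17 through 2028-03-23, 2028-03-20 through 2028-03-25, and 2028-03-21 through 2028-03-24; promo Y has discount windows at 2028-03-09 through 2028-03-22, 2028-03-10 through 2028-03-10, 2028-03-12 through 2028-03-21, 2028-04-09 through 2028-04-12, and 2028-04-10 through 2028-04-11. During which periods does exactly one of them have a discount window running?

First set merges to 2028-03-14 through 2028-04-04.
Second set merges to 2028-03-09 through 2028-03-22, 2028-04-09 through 2028-04-12.
Only in the first: 2028-03-23 through 2028-04-04.
Only in the second: 2028-03-09 through 2028-03-13, 2028-04-09 through 2028-04-12.
Together these are the periods covered by exactly one.

2028-03-09 through 2028-03-13, 2028-03-23 through 2028-04-04, 2028-04-09 through 2028-04-12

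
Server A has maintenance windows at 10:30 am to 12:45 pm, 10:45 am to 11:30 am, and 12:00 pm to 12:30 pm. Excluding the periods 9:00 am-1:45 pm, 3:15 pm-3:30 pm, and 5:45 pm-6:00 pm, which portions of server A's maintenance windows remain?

none

A, merged: 10:30 am-12:45 pm.
10:30 am-12:45 pm lies entirely inside B → drops out.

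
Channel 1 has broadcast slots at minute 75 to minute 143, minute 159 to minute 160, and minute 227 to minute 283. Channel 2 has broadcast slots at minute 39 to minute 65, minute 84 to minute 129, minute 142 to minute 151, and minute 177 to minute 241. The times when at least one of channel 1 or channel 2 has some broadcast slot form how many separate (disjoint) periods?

4

A ∪ B = minute 39 to minute 65, minute 75 to minute 151, minute 159 to minute 160, minute 177 to minute 283.
That is 4 disjoint pieces.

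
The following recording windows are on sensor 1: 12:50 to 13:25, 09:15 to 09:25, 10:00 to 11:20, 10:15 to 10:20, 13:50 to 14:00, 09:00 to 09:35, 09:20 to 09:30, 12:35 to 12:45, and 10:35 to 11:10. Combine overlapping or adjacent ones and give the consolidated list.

Sort by start: 09:00–09:35, 09:15–09:25, 09:20–09:30, 10:00–11:20, 10:15–10:20, 10:35–11:10, 12:35–12:45, 12:50–13:25, 13:50–14:00.
09:15–09:25 overlaps/touches 09:00–09:35 → extend to 09:00–09:35.
09:20–09:30 overlaps/touches 09:00–09:35 → extend to 09:00–09:35.
10:00–11:20 is disjoint → start new block.
10:15–10:20 overlaps/touches 10:00–11:20 → extend to 10:00–11:20.
10:35–11:10 overlaps/touches 10:00–11:20 → extend to 10:00–11:20.
12:35–12:45 is disjoint → start new block.
12:50–13:25 is disjoint → start new block.
13:50–14:00 is disjoint → start new block.

09:00–09:35, 10:00–11:20, 12:35–12:45, 12:50–13:25, 13:50–14:00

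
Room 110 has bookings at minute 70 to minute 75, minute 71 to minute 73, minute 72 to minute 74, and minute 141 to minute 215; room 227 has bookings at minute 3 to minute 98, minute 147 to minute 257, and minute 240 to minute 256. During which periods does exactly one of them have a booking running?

minute 3 to minute 70, minute 75 to minute 98, minute 141 to minute 147, minute 215 to minute 257

First set merges to minute 70 to minute 75, minute 141 to minute 215.
Second set merges to minute 3 to minute 98, minute 147 to minute 257.
A but not B: minute 141 to minute 147.
B but not A: minute 3 to minute 70, minute 75 to minute 98, minute 215 to minute 257.
Combining gives A △ B.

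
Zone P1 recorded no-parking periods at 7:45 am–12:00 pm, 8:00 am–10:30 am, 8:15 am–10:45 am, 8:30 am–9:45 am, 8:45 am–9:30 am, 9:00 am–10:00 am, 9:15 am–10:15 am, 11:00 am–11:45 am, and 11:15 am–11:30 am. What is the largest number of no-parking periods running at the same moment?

At 9:15 am, 7 of the intervals are simultaneously active.
No point has more.

7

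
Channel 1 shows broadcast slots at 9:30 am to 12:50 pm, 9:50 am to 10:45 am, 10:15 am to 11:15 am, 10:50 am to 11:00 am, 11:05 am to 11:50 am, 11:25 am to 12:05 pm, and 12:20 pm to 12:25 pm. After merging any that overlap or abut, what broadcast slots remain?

9:30 am-12:50 pm

9:50 am-10:45 am overlaps/touches 9:30 am-12:50 pm → extend to 9:30 am-12:50 pm.
10:15 am-11:15 am overlaps/touches 9:30 am-12:50 pm → extend to 9:30 am-12:50 pm.
10:50 am-11:00 am overlaps/touches 9:30 am-12:50 pm → extend to 9:30 am-12:50 pm.
11:05 am-11:50 am overlaps/touches 9:30 am-12:50 pm → extend to 9:30 am-12:50 pm.
11:25 am-12:05 pm overlaps/touches 9:30 am-12:50 pm → extend to 9:30 am-12:50 pm.
12:20 pm-12:25 pm overlaps/touches 9:30 am-12:50 pm → extend to 9:30 am-12:50 pm.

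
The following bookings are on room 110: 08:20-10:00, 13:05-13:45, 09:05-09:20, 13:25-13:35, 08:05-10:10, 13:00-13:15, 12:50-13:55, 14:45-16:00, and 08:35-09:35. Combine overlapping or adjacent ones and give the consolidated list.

Sort by start: 08:05-10:10, 08:20-10:00, 08:35-09:35, 09:05-09:20, 12:50-13:55, 13:00-13:15, 13:05-13:45, 13:25-13:35, 14:45-16:00.
08:20-10:00 overlaps/touches 08:05-10:10 → extend to 08:05-10:10.
08:35-09:35 overlaps/touches 08:05-10:10 → extend to 08:05-10:10.
09:05-09:20 overlaps/touches 08:05-10:10 → extend to 08:05-10:10.
12:50-13:55 is disjoint → start new block.
13:00-13:15 overlaps/touches 12:50-13:55 → extend to 12:50-13:55.
13:05-13:45 overlaps/touches 12:50-13:55 → extend to 12:50-13:55.
13:25-13:35 overlaps/touches 12:50-13:55 → extend to 12:50-13:55.
14:45-16:00 is disjoint → start new block.

08:05-10:10, 12:50-13:55, 14:45-16:00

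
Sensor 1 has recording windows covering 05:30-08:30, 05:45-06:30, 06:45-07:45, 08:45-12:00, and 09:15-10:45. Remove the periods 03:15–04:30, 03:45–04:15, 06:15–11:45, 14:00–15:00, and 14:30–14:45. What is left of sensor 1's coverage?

05:30–06:15, 11:45–12:00

A, merged: 05:30–08:30, 08:45–12:00.
B, merged: 03:15–04:30, 06:15–11:45, 14:00–15:00.
05:30–08:30 minus B → 05:30–06:15.
08:45–12:00 minus B → 11:45–12:00.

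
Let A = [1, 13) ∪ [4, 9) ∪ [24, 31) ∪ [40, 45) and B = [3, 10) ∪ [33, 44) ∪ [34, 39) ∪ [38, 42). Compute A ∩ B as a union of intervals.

Merge the first list: [1, 13), [24, 31), [40, 45).
Merge the second list: [3, 10), [33, 44).
[1, 13) overlaps B on [3, 10).
[24, 31) falls entirely outside B.
[40, 45) overlaps B on [40, 44).

[3, 10) ∪ [40, 44)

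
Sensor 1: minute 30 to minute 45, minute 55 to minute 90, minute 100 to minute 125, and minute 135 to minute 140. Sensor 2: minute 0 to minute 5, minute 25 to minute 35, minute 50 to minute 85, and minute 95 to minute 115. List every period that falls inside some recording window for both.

minute 30 to minute 45 meets the second set on minute 30 to minute 35.
minute 55 to minute 90 meets the second set on minute 55 to minute 85.
minute 100 to minute 125 meets the second set on minute 100 to minute 115.
minute 135 to minute 140: no overlap with the second set.

minute 30 to minute 35, minute 55 to minute 85, minute 100 to minute 115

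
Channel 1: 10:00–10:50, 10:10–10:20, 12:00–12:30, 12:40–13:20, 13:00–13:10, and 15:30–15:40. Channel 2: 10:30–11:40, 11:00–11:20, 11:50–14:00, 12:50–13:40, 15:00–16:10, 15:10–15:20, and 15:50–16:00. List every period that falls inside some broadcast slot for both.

10:30–10:50, 12:00–12:30, 12:40–13:20, 15:30–15:40

Merge the first list: 10:00–10:50, 12:00–12:30, 12:40–13:20, 15:30–15:40.
Merge the second list: 10:30–11:40, 11:50–14:00, 15:00–16:10.
10:00–10:50 ∩ B → 10:30–10:50.
12:00–12:30 ∩ B → 12:00–12:30.
12:40–13:20 ∩ B → 12:40–13:20.
15:30–15:40 ∩ B → 15:30–15:40.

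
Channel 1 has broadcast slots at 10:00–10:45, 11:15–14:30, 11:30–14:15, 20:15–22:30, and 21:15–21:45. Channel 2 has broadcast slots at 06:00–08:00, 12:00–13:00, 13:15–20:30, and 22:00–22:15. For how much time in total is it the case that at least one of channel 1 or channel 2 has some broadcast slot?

Merge the first list: 10:00–10:45, 11:15–14:30, 20:15–22:30.
A ∪ B = 06:00–08:00, 10:00–10:45, 11:15–22:30.
Total: 2 h + 45 min + 11 h 15 min = 14 h.

14 h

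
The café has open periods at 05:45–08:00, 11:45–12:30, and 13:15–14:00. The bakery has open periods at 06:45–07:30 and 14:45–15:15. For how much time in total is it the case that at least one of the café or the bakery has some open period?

4 h 15 min

A ∪ B = 05:45–08:00, 11:45–12:30, 13:15–14:00, 14:45–15:15.
Total: 2 h 15 min + 45 min + 45 min + 30 min = 4 h 15 min.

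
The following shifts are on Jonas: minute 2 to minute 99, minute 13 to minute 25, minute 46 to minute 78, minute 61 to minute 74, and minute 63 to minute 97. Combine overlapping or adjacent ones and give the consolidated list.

minute 13 to minute 25 overlaps/touches minute 2 to minute 99 → extend to minute 2 to minute 99.
minute 46 to minute 78 overlaps/touches minute 2 to minute 99 → extend to minute 2 to minute 99.
minute 61 to minute 74 overlaps/touches minute 2 to minute 99 → extend to minute 2 to minute 99.
minute 63 to minute 97 overlaps/touches minute 2 to minute 99 → extend to minute 2 to minute 99.

minute 2 to minute 99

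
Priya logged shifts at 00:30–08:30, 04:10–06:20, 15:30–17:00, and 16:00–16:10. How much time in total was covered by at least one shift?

9 h 30 min

Merged: 00:30–08:30, 15:30–17:00.
Lengths: 8 h + 1 h 30 min = 9 h 30 min.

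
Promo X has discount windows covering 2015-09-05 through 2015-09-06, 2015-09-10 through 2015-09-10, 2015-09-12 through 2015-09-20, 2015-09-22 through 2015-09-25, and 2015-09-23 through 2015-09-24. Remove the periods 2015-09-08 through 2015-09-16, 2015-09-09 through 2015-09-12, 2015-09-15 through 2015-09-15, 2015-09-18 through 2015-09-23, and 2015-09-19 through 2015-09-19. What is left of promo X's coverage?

A, merged: 2015-09-05 through 2015-09-06, 2015-09-10 through 2015-09-10, 2015-09-12 through 2015-09-20, 2015-09-22 through 2015-09-25.
B, merged: 2015-09-08 through 2015-09-16, 2015-09-18 through 2015-09-23.
2015-09-05 through 2015-09-06: no B overlap → unchanged.
2015-09-10 through 2015-09-10: fully covered by B → removed.
2015-09-12 through 2015-09-20 minus B → 2015-09-17 through 2015-09-17.
2015-09-22 through 2015-09-25 minus B → 2015-09-24 through 2015-09-25.

2015-09-05 through 2015-09-06, 2015-09-17 through 2015-09-17, 2015-09-24 through 2015-09-25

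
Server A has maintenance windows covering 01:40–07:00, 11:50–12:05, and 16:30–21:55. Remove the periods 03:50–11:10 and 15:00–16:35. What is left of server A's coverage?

01:40–03:50, 11:50–12:05, 16:35–21:55

01:40–07:00 with B removed leaves 01:40–03:50.
11:50–12:05 is untouched.
16:30–21:55 with B removed leaves 16:35–21:55.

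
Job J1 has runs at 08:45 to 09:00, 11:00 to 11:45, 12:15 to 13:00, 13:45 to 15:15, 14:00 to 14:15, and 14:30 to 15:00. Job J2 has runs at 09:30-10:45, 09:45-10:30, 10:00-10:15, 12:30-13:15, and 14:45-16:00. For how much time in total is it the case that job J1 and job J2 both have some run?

1 h

Merge the first list: 08:45–09:00, 11:00–11:45, 12:15–13:00, 13:45–15:15.
Merge the second list: 09:30–10:45, 12:30–13:15, 14:45–16:00.
A ∩ B = 12:30–13:00, 14:45–15:15.
Total: 30 min + 30 min = 1 h.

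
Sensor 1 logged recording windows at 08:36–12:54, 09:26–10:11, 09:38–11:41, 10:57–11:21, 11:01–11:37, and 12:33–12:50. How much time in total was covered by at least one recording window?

Merged: 08:36–12:54.
Length: 4 h 18 min.

4 h 18 min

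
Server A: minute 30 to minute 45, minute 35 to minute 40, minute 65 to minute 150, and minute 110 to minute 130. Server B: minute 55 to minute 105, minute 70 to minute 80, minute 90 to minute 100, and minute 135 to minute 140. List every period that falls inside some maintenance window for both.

minute 65 to minute 105, minute 135 to minute 140

A, merged: minute 30 to minute 45, minute 65 to minute 150.
B, merged: minute 55 to minute 105, minute 135 to minute 140.
minute 30 to minute 45: no overlap with the second set.
minute 65 to minute 150 meets the second set on minute 65 to minute 105, minute 135 to minute 140.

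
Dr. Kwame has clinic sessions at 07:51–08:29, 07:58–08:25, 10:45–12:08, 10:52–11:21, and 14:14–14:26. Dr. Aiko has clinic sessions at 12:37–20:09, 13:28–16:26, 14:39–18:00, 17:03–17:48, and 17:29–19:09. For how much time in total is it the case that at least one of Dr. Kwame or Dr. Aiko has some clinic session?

A, merged: 07:51–08:29, 10:45–12:08, 14:14–14:26.
B, merged: 12:37–20:09.
A ∪ B = 07:51–08:29, 10:45–12:08, 12:37–20:09.
Total: 38 min + 1 h 23 min + 7 h 32 min = 9 h 33 min.

9 h 33 min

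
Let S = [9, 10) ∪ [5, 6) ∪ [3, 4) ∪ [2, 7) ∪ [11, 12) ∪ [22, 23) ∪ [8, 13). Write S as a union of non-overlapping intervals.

[2, 7) ∪ [8, 13) ∪ [22, 23)

Sort by start: [2, 7), [3, 4), [5, 6), [8, 13), [9, 10), [11, 12), [22, 23).
[3, 4) overlaps/touches [2, 7) → extend to [2, 7).
[5, 6) overlaps/touches [2, 7) → extend to [2, 7).
[8, 13) is disjoint → start new block.
[9, 10) overlaps/touches [8, 13) → extend to [8, 13).
[11, 12) overlaps/touches [8, 13) → extend to [8, 13).
[22, 23) is disjoint → start new block.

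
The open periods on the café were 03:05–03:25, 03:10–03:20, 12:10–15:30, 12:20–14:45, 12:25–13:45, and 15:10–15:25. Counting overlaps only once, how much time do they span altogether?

3 h 40 min

Merged: 03:05–03:25, 12:10–15:30.
Lengths: 20 min + 3 h 20 min = 3 h 40 min.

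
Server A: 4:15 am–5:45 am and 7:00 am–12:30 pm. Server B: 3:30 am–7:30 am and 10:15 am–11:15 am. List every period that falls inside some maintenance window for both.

4:15 am-5:45 am ∩ B → 4:15 am-5:45 am.
7:00 am-12:30 pm ∩ B → 7:00 am-7:30 am, 10:15 am-11:15 am.

4:15 am-5:45 am, 7:00 am-7:30 am, 10:15 am-11:15 am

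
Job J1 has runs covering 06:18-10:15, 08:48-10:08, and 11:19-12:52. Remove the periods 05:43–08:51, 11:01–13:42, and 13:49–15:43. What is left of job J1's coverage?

08:51-10:15

First set merges to 06:18-10:15, 11:19-12:52.
06:18-10:15 \ B = 08:51-10:15.
11:19-12:52: entirely removed.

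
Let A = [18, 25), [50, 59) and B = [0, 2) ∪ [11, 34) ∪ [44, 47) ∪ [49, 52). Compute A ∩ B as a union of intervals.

[18, 25) ∪ [50, 52)

[18, 25) overlaps B on [18, 25).
[50, 59) overlaps B on [50, 52).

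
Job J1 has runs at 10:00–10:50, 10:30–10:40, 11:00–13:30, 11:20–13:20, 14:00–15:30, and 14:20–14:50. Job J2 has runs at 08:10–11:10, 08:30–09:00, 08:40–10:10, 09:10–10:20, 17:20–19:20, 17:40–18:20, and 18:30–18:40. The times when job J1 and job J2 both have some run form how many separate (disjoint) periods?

Merge the first list: 10:00–10:50, 11:00–13:30, 14:00–15:30.
Merge the second list: 08:10–11:10, 17:20–19:20.
A ∩ B = 10:00–10:50, 11:00–11:10.
That is 2 disjoint pieces.

2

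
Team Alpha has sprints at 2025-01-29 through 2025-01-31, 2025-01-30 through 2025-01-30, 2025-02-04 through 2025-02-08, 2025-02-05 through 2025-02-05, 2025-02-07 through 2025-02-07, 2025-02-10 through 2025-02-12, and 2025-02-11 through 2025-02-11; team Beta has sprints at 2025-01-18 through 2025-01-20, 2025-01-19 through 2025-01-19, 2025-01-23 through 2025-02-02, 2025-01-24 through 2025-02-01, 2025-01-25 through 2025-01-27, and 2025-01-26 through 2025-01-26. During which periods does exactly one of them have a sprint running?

2025-01-18 through 2025-01-20, 2025-01-23 through 2025-01-28, 2025-02-01 through 2025-02-02, 2025-02-04 through 2025-02-08, 2025-02-10 through 2025-02-12

First set merges to 2025-01-29 through 2025-01-31, 2025-02-04 through 2025-02-08, 2025-02-10 through 2025-02-12.
Second set merges to 2025-01-18 through 2025-01-20, 2025-01-23 through 2025-02-02.
Only in the first: 2025-02-04 through 2025-02-08, 2025-02-10 through 2025-02-12.
Only in the second: 2025-01-18 through 2025-01-20, 2025-01-23 through 2025-01-28, 2025-02-01 through 2025-02-02.
Together these are the periods covered by exactly one.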